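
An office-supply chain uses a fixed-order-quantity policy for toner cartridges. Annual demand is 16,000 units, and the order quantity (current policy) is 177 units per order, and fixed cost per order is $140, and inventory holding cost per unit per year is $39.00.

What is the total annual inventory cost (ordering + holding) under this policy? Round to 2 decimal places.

$16,106.87

Orders/yr = 16,000/177 = 90.395; ordering cost = 90.395 × $140 = $12,655.37
Average inventory = 177/2 = 88.5; holding cost = 88.5 × $39 = $3,451.50
Total = $12,655.37 + $3,451.50 = $16,106.87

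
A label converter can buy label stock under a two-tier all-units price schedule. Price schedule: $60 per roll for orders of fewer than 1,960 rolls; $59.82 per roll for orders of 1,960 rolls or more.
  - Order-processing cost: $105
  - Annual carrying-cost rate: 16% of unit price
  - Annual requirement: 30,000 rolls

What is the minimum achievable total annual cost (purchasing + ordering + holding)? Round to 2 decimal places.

H₁ = 16%×$60 = $9.6000;  H₂ = 16%×$59.82 = $9.5712
EOQ₁ = √(2×30,000×105/9.6000) = 810.09  (< 1,960, feasible at tier 1)
EOQ₂ = √(2×30,000×105/9.5712) = 811.31  (< 1,960 → use Q = 1,960 at tier-2 price)
TC(tier 1 (EOQ₁), Q≈810.1) = $1,807,776.89
TC(tier 2, Q≈1,960.0) = $1,805,586.92
Minimum at tier 2: $1,805,586.92

$1,805,586.92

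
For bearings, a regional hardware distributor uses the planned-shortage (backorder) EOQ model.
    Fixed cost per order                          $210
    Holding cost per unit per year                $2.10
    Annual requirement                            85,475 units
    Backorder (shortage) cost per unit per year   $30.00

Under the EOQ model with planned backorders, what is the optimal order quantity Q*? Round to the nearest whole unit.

Basic EOQ = √(2·85,475·210/2.1) = 4,134.610
Backorder adjustment √((H+b)/b) = √((2.1+30)/30) = 1.0344
Q* = 4,134.610 × 1.0344 ≈ 4,276.87

4,277 units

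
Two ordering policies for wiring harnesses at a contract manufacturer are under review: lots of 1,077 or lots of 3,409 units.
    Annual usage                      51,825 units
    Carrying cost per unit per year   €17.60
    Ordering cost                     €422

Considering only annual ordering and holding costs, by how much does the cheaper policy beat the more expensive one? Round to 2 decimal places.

€6,630.47

TC(Q) = (D/Q)S + (Q/2)H
TC(1,077) = (51,825/1,077)×422 + (1,077/2)×17.6 = €29,784.15
TC(3,409) = (51,825/3,409)×422 + (3,409/2)×17.6 = €36,414.62
Cheaper: Q = 1,077.  Difference = €6,630.47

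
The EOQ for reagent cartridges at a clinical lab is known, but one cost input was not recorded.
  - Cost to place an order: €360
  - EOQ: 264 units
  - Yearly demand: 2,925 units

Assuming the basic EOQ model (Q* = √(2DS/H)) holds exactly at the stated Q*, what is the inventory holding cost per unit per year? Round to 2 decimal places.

€30.22

Since Q* = (2DS/H)^½, squaring gives Q*²·H = 2DS.
H = 2DS / Q² = 2 × 2,925 × 360 / 264² = 30.2169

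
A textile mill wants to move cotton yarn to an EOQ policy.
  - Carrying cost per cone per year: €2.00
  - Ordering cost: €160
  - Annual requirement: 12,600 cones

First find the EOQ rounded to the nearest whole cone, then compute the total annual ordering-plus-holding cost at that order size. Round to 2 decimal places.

EOQ = √(2DS/H) = √(2 × 12,600 × 160 / 2)
    = √(2,016,000.00) ≈ 1,419.86 → Q = 1,420 cones
Ordering: D/Q × S = 12,600/1,420 × €160 = €1,419.72
Holding:  Q/2 × H = 1,420/2 × €2 = €1,420.00
Total = €1,419.72 + €1,420.00 = €2,839.72

€2,839.72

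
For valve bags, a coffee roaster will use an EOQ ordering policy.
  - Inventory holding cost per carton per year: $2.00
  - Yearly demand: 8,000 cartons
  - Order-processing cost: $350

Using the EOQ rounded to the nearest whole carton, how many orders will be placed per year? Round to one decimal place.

4.8 orders per year

EOQ = √(2DS/H) = √(2 × 8,000 × 350 / 2)
    = √(2,800,000.00) ≈ 1,673.32 → Q = 1,673
Orders per year = D/Q = 8,000 / 1,673 = 4.782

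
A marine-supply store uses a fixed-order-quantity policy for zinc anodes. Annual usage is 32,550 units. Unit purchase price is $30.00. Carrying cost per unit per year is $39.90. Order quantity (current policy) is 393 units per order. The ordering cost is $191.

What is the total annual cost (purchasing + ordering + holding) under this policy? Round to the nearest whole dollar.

Orders/yr = 32,550/393 = 82.824; ordering cost = 82.824 × $191 = $15,819.47
Average inventory = 393/2 = 196.5; holding cost = 196.5 × $39.9 = $7,840.35
Purchase cost = D·C = 32,550 × 30 = $976,500.00
Total = $15,819.47 + $7,840.35 + $976,500.00 = $1,000,159.82

$1,000,160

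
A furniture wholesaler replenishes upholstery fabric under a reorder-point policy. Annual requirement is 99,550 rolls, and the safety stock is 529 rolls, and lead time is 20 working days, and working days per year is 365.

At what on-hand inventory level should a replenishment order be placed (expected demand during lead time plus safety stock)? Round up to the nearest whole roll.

5,984 rolls

Daily demand d = 99,550 / 365 = 272.740 rolls/day
Demand during lead time = 272.740 × 20 = 5,454.79
Reorder point = 5,454.79 + 529 = 5,983.79 → round up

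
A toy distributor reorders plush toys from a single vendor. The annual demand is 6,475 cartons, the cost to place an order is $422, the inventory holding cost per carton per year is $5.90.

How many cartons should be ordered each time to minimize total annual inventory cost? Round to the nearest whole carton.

962 cartons

2DS/H = 2·6,475·422/5.9 = 926,254.24
EOQ = √926,254.24 ≈ 962.42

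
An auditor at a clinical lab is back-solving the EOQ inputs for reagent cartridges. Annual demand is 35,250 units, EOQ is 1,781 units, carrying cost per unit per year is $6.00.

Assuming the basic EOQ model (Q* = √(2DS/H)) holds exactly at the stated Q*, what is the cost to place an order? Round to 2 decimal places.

EOQ relation: Q² = 2DS/H, so rearrange for the unknown.
S = Q²H / (2D) = 1,781² × 6 / (2 × 35,250) = 269.9541

$269.95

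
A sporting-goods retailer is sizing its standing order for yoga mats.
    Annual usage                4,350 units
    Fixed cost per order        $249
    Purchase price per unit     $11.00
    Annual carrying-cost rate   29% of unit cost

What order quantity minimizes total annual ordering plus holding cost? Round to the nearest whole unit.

Holding cost per unit per year: H = 29% × $11 = $3.1900
Optimal lot size Q* = (2 × 4,350 × $249 / $3.19)^½ ≈ 824.07

824 units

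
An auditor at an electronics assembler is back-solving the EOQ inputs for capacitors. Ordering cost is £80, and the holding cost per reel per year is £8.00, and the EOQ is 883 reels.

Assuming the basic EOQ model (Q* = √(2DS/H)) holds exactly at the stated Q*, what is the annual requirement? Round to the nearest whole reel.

From Q* = √(2DS/H) ⇒ Q*² = 2DS/H.
D = Q²H / (2S) = 883² × 8 / (2 × 80) = 38,984.45

38,984 reels per year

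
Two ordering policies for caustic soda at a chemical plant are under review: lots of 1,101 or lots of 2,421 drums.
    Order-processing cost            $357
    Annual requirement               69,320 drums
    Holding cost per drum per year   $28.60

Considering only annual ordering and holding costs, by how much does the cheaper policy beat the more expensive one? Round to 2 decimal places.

$6,620.85

For each Q, cost = (D/Q)·S + (Q/2)·H.
TC(1,101) = (69,320/1,101)×357 + (1,101/2)×28.6 = $38,221.36
TC(2,421) = (69,320/2,421)×357 + (2,421/2)×28.6 = $44,842.21
|ΔTC| = |$38,221.36 − $44,842.21| = $6,620.85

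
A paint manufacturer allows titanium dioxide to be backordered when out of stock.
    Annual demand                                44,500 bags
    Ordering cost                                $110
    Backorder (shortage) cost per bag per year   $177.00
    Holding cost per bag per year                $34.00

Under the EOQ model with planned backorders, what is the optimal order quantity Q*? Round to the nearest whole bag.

Basic EOQ = √(2·44,500·110/34) = 536.602
Backorder adjustment √((H+b)/b) = √((34+177)/177) = 1.0918
Q* = 536.602 × 1.0918 ≈ 585.88

586 bags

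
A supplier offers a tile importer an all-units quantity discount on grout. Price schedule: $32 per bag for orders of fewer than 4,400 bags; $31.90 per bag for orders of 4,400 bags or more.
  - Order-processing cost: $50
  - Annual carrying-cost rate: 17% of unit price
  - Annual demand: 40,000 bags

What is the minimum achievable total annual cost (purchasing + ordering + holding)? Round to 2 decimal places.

H₁ = 17%×$32 = $5.4400;  H₂ = 17%×$31.90 = $5.4230
EOQ₁ = √(2×40,000×50/5.4400) = 857.49  (< 4,400, feasible at tier 1)
EOQ₂ = √(2×40,000×50/5.4230) = 858.84  (< 4,400 → use Q = 4,400 at tier-2 price)
TC(tier 1 (EOQ₁), Q≈857.5) = $1,284,664.76
TC(tier 2, Q≈4,400.0) = $1,288,385.15
Minimum at tier 1 (EOQ₁): $1,284,664.76

$1,284,664.76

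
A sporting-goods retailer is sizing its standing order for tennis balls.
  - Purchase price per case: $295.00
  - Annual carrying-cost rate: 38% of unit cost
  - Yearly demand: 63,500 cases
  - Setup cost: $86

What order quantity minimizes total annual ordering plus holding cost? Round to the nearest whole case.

312 cases

Carrying cost H = $295 × 38% = $112.1000/case/yr
EOQ = √(2DS/H) = √(2 × 63,500 × 86 / 112.1)
    = √(97,430.87) ≈ 312.14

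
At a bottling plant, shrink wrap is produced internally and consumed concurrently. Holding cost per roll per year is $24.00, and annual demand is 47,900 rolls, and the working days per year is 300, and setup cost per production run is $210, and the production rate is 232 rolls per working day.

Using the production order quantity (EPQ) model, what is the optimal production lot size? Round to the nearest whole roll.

1,640 rolls

Daily demand d = 47,900/300 = 159.667; p = 232; 1 − d/p = 0.31178
EPQ = √(2DS / (H(1 − d/p)))
    = √(2 × 47,900 × 210 / (24 × 0.31178)) ≈ 1,639.69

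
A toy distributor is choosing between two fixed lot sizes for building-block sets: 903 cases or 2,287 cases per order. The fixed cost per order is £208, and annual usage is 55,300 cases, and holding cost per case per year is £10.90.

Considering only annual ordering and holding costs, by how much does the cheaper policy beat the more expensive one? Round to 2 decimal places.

£165.71

For each Q, cost = (D/Q)·S + (Q/2)·H.
TC(903) = (55,300/903)×208 + (903/2)×10.9 = £17,659.33
TC(2,287) = (55,300/2,287)×208 + (2,287/2)×10.9 = £17,493.62
Lots of 2,287 are cheaper by £165.71.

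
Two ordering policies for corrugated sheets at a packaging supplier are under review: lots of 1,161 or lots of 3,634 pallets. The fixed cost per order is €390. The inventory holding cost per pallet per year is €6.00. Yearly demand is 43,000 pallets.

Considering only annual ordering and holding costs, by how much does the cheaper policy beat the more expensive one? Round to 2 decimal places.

For each Q, cost = (D/Q)·S + (Q/2)·H.
TC(1,161) = (43,000/1,161)×390 + (1,161/2)×6 = €17,927.44
TC(3,634) = (43,000/3,634)×390 + (3,634/2)×6 = €15,516.75
|ΔTC| = |€17,927.44 − €15,516.75| = €2,410.69

€2,410.69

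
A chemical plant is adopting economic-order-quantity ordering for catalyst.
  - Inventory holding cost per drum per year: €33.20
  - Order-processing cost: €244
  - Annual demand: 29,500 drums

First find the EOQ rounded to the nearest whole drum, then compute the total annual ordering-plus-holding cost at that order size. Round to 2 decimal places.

2DS/H = 2·29,500·244/33.2 = 433,614.46
EOQ = √433,614.46 ≈ 658.49 → Q = 658 drums
Ordering: D/Q × S = 29,500/658 × €244 = €10,939.21
Holding:  Q/2 × H = 658/2 × €33.2 = €10,922.80
Total = €10,939.21 + €10,922.80 = €21,862.01

€21,862.01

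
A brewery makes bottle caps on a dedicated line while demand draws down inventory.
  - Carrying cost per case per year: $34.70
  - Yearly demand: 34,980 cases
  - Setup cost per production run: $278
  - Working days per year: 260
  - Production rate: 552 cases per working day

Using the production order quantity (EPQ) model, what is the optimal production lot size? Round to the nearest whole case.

Daily demand d = 34,980/260 = 134.538; p = 552; 1 − d/p = 0.75627
EPQ = √(2DS / (H(1 − d/p)))
    = √(2 × 34,980 × 278 / (34.7 × 0.75627)) ≈ 860.88

861 cases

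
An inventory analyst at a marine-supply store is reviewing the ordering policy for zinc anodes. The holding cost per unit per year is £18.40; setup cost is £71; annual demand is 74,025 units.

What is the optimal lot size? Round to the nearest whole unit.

Optimal lot size Q* = (2 × 74,025 × £71 / £18.4)^½ ≈ 755.83

756 units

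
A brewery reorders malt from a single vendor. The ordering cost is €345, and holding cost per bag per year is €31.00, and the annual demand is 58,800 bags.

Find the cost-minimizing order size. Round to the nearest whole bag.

1,144 bags

2DS/H = 2·58,800·345/31 = 1,308,774.19
EOQ = √1,308,774.19 ≈ 1,144.02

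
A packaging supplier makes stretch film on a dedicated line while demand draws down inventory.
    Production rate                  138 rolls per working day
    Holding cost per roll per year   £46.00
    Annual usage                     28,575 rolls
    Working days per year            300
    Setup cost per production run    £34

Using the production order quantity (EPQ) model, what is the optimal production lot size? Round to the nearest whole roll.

Daily demand d = 28,575/300 = 95.250; p = 138; 1 − d/p = 0.30978
EPQ = √(2DS / (H(1 − d/p)))
    = √(2 × 28,575 × 34 / (46 × 0.30978)) ≈ 369.27

369 rolls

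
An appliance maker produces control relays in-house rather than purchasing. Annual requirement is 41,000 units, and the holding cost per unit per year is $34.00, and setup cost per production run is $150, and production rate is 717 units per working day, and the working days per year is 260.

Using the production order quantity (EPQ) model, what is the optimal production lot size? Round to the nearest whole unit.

Daily demand d = 41,000/260 = 157.692; p = 717; 1 − d/p = 0.78007
EPQ = √(2DS / (H(1 − d/p)))
    = √(2 × 41,000 × 150 / (34 × 0.78007)) ≈ 681.00

681 units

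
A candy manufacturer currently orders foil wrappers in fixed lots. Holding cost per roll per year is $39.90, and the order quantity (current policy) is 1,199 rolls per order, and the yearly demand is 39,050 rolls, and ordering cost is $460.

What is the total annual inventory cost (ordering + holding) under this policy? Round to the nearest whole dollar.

$38,902

Orders/yr = 39,050/1,199 = 32.569; ordering cost = 32.569 × $460 = $14,981.65
Average inventory = 1,199/2 = 599.5; holding cost = 599.5 × $39.9 = $23,920.05
Total = $14,981.65 + $23,920.05 = $38,901.70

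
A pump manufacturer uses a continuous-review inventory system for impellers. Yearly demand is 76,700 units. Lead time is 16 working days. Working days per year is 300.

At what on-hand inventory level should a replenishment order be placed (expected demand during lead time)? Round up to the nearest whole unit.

4,091 units

Daily demand d = 76,700 / 300 = 255.667 units/day
Demand during lead time = 255.667 × 16 = 4,090.67
Reorder point = 4,090.67 → round up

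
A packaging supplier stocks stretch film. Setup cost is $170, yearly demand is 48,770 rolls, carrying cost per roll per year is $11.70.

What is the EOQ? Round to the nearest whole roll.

Q* = √(2·D·S / H) = √(2·48,770·170 / 11.7) = √1,417,247.9 ≈ 1,190.48

1,190 rolls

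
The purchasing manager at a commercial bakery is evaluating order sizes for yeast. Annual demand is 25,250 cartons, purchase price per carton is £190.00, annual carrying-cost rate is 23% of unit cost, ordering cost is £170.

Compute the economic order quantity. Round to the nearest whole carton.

443 cartons

Holding cost per carton per year: H = 23% × £190 = £43.7000
Q* = √(2·D·S / H) = √(2·25,250·170 / 43.7) = √196,453.1 ≈ 443.23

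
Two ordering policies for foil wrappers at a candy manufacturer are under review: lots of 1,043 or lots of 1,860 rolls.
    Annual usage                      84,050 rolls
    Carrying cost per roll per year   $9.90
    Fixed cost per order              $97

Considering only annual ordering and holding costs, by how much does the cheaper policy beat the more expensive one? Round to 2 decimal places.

$610.67

Annual cost at Q: ordering D·S/Q plus holding Q·H/2.
TC(1,043) = (84,050/1,043)×97 + (1,043/2)×9.9 = $12,979.58
TC(1,860) = (84,050/1,860)×97 + (1,860/2)×9.9 = $13,590.25
Cheaper: Q = 1,043.  Difference = $610.67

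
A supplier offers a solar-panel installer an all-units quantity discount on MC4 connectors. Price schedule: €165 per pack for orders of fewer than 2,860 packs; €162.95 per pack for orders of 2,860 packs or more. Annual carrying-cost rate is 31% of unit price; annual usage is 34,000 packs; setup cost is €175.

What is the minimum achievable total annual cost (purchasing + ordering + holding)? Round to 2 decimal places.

€5,614,616.15

H₁ = 31%×€165 = €51.1500;  H₂ = 31%×€162.95 = €50.5145
EOQ₁ = √(2×34,000×175/51.1500) = 482.34  (< 2,860, feasible at tier 1)
EOQ₂ = √(2×34,000×175/50.5145) = 485.36  (< 2,860 → use Q = 2,860 at tier-2 price)
TC(tier 1 (EOQ₁), Q≈482.3) = €5,634,671.54
TC(tier 2, Q≈2,860.0) = €5,614,616.15
Minimum at tier 2: €5,614,616.15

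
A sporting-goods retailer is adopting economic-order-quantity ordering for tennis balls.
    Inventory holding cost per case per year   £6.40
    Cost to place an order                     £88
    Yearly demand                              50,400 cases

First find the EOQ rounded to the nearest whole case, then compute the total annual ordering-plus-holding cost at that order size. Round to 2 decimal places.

EOQ = √(2DS/H) = √(2 × 50,400 × 88 / 6.4)
    = √(1,386,000.00) ≈ 1,177.29 → Q = 1,177 cases
Ordering: D/Q × S = 50,400/1,177 × £88 = £3,768.22
Holding:  Q/2 × H = 1,177/2 × £6.4 = £3,766.40
Total = £3,768.22 + £3,766.40 = £7,534.62

£7,534.62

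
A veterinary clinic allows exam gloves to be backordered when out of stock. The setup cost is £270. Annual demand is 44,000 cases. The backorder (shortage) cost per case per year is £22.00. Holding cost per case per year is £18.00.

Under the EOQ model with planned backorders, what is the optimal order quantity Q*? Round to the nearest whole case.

Q* = √(2DS/H) · √((H + b)/b)
   = √(2 × 44,000 × 270 / 18) · √((18 + 22) / 22)
   = 1,148.913 × 1.3484 ≈ 1,549.19

1,549 cases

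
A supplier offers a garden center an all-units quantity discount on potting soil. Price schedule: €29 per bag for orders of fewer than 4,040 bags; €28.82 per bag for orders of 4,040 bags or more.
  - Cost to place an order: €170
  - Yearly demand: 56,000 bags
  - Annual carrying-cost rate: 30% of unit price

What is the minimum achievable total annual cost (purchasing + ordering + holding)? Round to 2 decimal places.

H₁ = 30%×€29 = €8.7000;  H₂ = 30%×€28.82 = €8.6460
EOQ₁ = √(2×56,000×170/8.7000) = 1,479.36  (< 4,040, feasible at tier 1)
EOQ₂ = √(2×56,000×170/8.6460) = 1,483.97  (< 4,040 → use Q = 4,040 at tier-2 price)
TC(tier 1 (EOQ₁), Q≈1,479.4) = €1,636,870.43
TC(tier 2, Q≈4,040.0) = €1,633,741.36
Minimum at tier 2: €1,633,741.36

€1,633,741.36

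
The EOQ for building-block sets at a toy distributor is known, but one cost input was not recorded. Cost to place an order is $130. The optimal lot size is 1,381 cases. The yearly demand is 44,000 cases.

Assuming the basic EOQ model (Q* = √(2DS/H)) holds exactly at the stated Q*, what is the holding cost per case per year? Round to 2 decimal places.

Since Q* = (2DS/H)^½, squaring gives Q*²·H = 2DS.
H = 2DS / Q² = 2 × 44,000 × 130 / 1,381² = 5.9984

$6.00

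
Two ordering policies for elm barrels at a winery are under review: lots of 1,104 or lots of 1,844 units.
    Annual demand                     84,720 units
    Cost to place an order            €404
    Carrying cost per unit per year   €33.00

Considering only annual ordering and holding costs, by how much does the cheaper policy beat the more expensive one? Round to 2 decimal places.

TC(Q) = (D/Q)S + (Q/2)H
TC(1,104) = (84,720/1,104)×404 + (1,104/2)×33 = €49,218.61
TC(1,844) = (84,720/1,844)×404 + (1,844/2)×33 = €48,987.21
Cheaper: Q = 1,844.  Difference = €231.39

€231.39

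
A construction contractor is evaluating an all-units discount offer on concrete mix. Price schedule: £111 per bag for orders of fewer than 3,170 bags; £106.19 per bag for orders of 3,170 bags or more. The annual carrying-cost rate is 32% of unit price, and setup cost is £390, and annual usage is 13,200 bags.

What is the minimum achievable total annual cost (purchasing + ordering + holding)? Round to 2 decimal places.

£1,457,191.54

H₁ = 32%×£111 = £35.5200;  H₂ = 32%×£106.19 = £33.9808
EOQ₁ = √(2×13,200×390/35.5200) = 538.39  (< 3,170, feasible at tier 1)
EOQ₂ = √(2×13,200×390/33.9808) = 550.45  (< 3,170 → use Q = 3,170 at tier-2 price)
TC(tier 1 (EOQ₁), Q≈538.4) = £1,484,323.65
TC(tier 2, Q≈3,170.0) = £1,457,191.54
Minimum at tier 2: £1,457,191.54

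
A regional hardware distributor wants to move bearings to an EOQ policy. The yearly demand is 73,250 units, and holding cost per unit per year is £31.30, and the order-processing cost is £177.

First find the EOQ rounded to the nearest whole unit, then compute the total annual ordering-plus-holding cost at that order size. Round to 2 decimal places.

£28,489.03

Optimal lot size Q* = (2 × 73,250 × £177 / £31.3)^½ ≈ 910.19 → Q = 910 units
Annual ordering cost = (D/Q)·S = (73,250/910) × 177 = £14,247.53
Annual holding cost  = (Q/2)·H = (910/2) × 31.3 = £14,241.50
Total = £14,247.53 + £14,241.50 = £28,489.03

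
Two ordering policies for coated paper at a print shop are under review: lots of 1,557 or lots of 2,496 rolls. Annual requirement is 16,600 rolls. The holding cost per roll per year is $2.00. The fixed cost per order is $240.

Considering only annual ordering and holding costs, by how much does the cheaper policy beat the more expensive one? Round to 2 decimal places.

For each Q, cost = (D/Q)·S + (Q/2)·H.
TC(1,557) = (16,600/1,557)×240 + (1,557/2)×2 = $4,115.77
TC(2,496) = (16,600/2,496)×240 + (2,496/2)×2 = $4,092.15
Lots of 2,496 are cheaper by $23.61.

$23.61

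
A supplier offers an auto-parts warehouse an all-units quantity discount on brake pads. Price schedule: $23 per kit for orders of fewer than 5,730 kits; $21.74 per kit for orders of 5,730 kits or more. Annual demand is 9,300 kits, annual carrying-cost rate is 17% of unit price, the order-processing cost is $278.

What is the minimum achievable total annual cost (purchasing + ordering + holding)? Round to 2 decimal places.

H₁ = 17%×$23 = $3.9100;  H₂ = 17%×$21.74 = $3.6958
EOQ₁ = √(2×9,300×278/3.9100) = 1,149.98  (< 5,730, feasible at tier 1)
EOQ₂ = √(2×9,300×278/3.6958) = 1,182.84  (< 5,730 → use Q = 5,730 at tier-2 price)
TC(tier 1 (EOQ₁), Q≈1,150.0) = $218,396.42
TC(tier 2, Q≈5,730.0) = $213,221.67
Minimum at tier 2: $213,221.67

$213,221.67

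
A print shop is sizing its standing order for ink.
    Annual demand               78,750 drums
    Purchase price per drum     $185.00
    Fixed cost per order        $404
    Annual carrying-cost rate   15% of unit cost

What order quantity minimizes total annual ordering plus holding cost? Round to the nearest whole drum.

H = i·C = 0.15 × $185 = $27.7500 per drum-year
Q* = √(2·D·S / H) = √(2·78,750·404 / 27.75) = √2,292,973.0 ≈ 1,514.26

1,514 drums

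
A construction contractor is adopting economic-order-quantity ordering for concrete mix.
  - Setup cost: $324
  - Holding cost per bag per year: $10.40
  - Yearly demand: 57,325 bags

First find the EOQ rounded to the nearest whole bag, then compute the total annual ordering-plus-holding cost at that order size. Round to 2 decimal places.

EOQ = √(2DS/H) = √(2 × 57,325 × 324 / 10.4)
    = √(3,571,788.46) ≈ 1,889.92 → Q = 1,890 bags
Ordering: D/Q × S = 57,325/1,890 × $324 = $9,827.14
Holding:  Q/2 × H = 1,890/2 × $10.4 = $9,828.00
Total = $9,827.14 + $9,828.00 = $19,655.14

$19,655.14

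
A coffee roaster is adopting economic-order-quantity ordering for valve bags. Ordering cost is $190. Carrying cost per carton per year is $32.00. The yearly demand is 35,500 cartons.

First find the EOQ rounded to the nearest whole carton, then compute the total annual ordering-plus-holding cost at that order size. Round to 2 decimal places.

$20,776.91

EOQ = √(2DS/H) = √(2 × 35,500 × 190 / 32)
    = √(421,562.50) ≈ 649.28 → Q = 649 cartons
Orders/yr = 35,500/649 = 54.700; ordering cost = 54.700 × $190 = $10,392.91
Average inventory = 649/2 = 324.5; holding cost = 324.5 × $32 = $10,384.00
Total = $10,392.91 + $10,384.00 = $20,776.91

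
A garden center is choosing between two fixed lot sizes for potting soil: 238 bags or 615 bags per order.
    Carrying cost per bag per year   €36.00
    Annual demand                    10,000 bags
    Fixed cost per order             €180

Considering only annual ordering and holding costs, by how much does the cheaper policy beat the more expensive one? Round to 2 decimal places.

Annual cost at Q: ordering D·S/Q plus holding Q·H/2.
TC(238) = (10,000/238)×180 + (238/2)×36 = €11,847.03
TC(615) = (10,000/615)×180 + (615/2)×36 = €13,996.83
Lots of 238 are cheaper by €2,149.80.

€2,149.80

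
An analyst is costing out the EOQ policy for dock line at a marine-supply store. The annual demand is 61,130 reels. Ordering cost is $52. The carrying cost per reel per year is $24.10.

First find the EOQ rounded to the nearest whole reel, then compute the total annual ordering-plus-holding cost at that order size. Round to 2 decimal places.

$12,378.06

EOQ = √(2DS/H) = √(2 × 61,130 × 52 / 24.1)
    = √(263,797.51) ≈ 513.61 → Q = 514 reels
Annual ordering cost = (D/Q)·S = (61,130/514) × 52 = $6,184.36
Annual holding cost  = (Q/2)·H = (514/2) × 24.1 = $6,193.70
Total = $6,184.36 + $6,193.70 = $12,378.06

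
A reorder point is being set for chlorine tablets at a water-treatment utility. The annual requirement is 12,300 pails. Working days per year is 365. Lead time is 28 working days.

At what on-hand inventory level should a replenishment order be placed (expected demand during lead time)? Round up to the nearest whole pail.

Daily demand d = 12,300 / 365 = 33.699 pails/day
Demand during lead time = 33.699 × 28 = 943.56
Reorder point = 943.56 → round up

944 pails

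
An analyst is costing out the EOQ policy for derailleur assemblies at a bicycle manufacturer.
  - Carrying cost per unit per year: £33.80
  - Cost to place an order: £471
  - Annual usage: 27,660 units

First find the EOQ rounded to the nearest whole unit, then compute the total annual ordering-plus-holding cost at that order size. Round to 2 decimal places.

Optimal lot size Q* = (2 × 27,660 × £471 / £33.8)^½ ≈ 878.00 → Q = 878 units
Orders/yr = 27,660/878 = 31.503; ordering cost = 31.503 × £471 = £14,838.11
Average inventory = 878/2 = 439; holding cost = 439 × £33.8 = £14,838.20
Total = £14,838.11 + £14,838.20 = £29,676.31

£29,676.31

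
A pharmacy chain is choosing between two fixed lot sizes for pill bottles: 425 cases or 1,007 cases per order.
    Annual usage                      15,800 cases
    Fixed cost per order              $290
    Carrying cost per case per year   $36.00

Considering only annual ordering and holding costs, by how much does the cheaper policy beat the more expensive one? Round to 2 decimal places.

$4,244.97

TC(Q) = (D/Q)S + (Q/2)H
TC(425) = (15,800/425)×290 + (425/2)×36 = $18,431.18
TC(1,007) = (15,800/1,007)×290 + (1,007/2)×36 = $22,676.15
Lots of 425 are cheaper by $4,244.97.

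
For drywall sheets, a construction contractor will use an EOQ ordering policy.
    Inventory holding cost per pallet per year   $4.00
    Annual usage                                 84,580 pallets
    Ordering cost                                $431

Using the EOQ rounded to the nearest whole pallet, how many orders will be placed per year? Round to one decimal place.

19.8 orders per year

2DS/H = 2·84,580·431/4 = 18,226,990.00
EOQ = √18,226,990.00 ≈ 4,269.31 → Q = 4,269
Orders per year = D/Q = 84,580 / 4,269 = 19.813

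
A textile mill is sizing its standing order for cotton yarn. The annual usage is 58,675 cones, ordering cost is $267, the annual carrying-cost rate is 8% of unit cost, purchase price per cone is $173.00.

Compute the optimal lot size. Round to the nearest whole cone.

1,505 cones

Carrying cost H = $173 × 8% = $13.8400/cone/yr
Q* = √(2·D·S / H) = √(2·58,675·267 / 13.84) = √2,263,905.3 ≈ 1,504.63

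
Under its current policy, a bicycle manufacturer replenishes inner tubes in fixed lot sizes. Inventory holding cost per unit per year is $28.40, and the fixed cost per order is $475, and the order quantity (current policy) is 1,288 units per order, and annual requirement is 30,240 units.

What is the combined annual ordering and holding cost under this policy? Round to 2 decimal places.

$29,441.77

Orders/yr = 30,240/1,288 = 23.478; ordering cost = 23.478 × $475 = $11,152.17
Average inventory = 1,288/2 = 644; holding cost = 644 × $28.4 = $18,289.60
Total = $11,152.17 + $18,289.60 = $29,441.77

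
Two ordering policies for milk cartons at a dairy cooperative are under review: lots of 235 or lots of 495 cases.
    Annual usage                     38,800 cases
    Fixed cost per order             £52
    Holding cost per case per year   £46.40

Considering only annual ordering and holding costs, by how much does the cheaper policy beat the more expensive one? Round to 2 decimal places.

For each Q, cost = (D/Q)·S + (Q/2)·H.
TC(235) = (38,800/235)×52 + (235/2)×46.4 = £14,037.53
TC(495) = (38,800/495)×52 + (495/2)×46.4 = £15,559.96
Lots of 235 are cheaper by £1,522.43.

£1,522.43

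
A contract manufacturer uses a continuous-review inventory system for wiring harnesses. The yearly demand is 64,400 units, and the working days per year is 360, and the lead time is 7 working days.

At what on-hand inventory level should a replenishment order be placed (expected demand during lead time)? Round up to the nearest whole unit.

Daily demand d = 64,400 / 360 = 178.889 units/day
Demand during lead time = 178.889 × 7 = 1,252.22
Reorder point = 1,252.22 → round up

1,253 units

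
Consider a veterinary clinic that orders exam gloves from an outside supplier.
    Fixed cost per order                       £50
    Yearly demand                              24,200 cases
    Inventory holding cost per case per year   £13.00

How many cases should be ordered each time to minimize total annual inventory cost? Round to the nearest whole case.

431 cases

Optimal lot size Q* = (2 × 24,200 × £50 / £13)^½ ≈ 431.46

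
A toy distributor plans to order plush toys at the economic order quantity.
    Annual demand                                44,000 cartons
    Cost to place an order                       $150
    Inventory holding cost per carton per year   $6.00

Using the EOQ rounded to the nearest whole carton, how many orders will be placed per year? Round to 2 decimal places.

29.67 orders per year

2DS/H = 2·44,000·150/6 = 2,200,000.00
EOQ = √2,200,000.00 ≈ 1,483.24 → Q = 1,483
Orders per year = D/Q = 44,000 / 1,483 = 29.670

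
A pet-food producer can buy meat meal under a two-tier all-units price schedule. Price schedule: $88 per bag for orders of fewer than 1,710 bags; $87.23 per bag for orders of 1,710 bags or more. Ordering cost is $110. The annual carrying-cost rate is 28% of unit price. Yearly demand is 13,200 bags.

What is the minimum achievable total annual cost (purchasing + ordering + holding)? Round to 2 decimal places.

$1,170,058.99

H₁ = 28%×$88 = $24.6400;  H₂ = 28%×$87.23 = $24.4244
EOQ₁ = √(2×13,200×110/24.6400) = 343.30  (< 1,710, feasible at tier 1)
EOQ₂ = √(2×13,200×110/24.4244) = 344.82  (< 1,710 → use Q = 1,710 at tier-2 price)
TC(tier 1 (EOQ₁), Q≈343.3) = $1,170,058.99
TC(tier 2, Q≈1,710.0) = $1,173,167.98
Minimum at tier 1 (EOQ₁): $1,170,058.99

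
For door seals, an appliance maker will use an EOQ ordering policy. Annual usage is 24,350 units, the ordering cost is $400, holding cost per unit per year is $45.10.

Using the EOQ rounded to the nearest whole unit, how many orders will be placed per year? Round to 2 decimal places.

37.06 orders per year

EOQ = √(2DS/H) = √(2 × 24,350 × 400 / 45.1)
    = √(431,929.05) ≈ 657.21 → Q = 657
N = D/Q = 24,350/657 ≈ 37.062 orders/yr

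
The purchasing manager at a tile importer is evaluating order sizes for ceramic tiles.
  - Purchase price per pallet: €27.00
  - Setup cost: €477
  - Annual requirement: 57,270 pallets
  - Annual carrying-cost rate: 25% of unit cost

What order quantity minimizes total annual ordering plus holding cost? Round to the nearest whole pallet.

Carrying cost H = €27 × 25% = €6.7500/pallet/yr
Q* = √(2·D·S / H) = √(2·57,270·477 / 6.75) = √8,094,160.0 ≈ 2,845.02

2,845 pallets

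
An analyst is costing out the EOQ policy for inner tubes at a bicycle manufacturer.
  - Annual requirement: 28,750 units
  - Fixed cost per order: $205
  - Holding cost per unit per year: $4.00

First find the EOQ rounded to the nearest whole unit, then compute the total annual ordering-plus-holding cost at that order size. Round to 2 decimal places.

$6,866.59

2DS/H = 2·28,750·205/4 = 2,946,875.00
EOQ = √2,946,875.00 ≈ 1,716.65 → Q = 1,717 units
Orders/yr = 28,750/1,717 = 16.744; ordering cost = 16.744 × $205 = $3,432.59
Average inventory = 1,717/2 = 858.5; holding cost = 858.5 × $4 = $3,434.00
Total = $3,432.59 + $3,434.00 = $6,866.59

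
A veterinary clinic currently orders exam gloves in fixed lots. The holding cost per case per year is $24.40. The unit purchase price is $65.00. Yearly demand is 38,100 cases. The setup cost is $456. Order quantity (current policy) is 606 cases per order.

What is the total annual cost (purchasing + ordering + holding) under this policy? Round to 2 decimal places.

$2,512,562.51

Ordering: D/Q × S = 38,100/606 × $456 = $28,669.31
Holding:  Q/2 × H = 606/2 × $24.4 = $7,393.20
Purchase cost = D·C = 38,100 × 65 = $2,476,500.00
Total = $28,669.31 + $7,393.20 + $2,476,500.00 = $2,512,562.51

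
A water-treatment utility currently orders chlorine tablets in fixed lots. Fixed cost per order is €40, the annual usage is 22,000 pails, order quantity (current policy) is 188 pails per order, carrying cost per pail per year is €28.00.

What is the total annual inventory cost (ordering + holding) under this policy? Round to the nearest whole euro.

Annual ordering cost = (D/Q)·S = (22,000/188) × 40 = €4,680.85
Annual holding cost  = (Q/2)·H = (188/2) × 28 = €2,632.00
Total = €4,680.85 + €2,632.00 = €7,312.85

€7,313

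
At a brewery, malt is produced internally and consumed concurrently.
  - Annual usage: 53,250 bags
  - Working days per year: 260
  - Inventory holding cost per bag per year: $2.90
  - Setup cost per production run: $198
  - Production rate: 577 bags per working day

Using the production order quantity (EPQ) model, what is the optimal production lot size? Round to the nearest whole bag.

3,357 bags

Daily demand d = 53,250/260 = 204.808; p = 577; 1 − d/p = 0.64505
EPQ = √(2DS / (H(1 − d/p)))
    = √(2 × 53,250 × 198 / (2.9 × 0.64505)) ≈ 3,357.47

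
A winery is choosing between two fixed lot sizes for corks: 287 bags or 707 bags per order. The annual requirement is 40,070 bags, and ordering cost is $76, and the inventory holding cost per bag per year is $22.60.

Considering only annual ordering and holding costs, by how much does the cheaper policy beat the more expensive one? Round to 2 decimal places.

$1,557.49

TC(Q) = (D/Q)S + (Q/2)H
TC(287) = (40,070/287)×76 + (287/2)×22.6 = $13,853.97
TC(707) = (40,070/707)×76 + (707/2)×22.6 = $12,296.48
|ΔTC| = |$13,853.97 − $12,296.48| = $1,557.49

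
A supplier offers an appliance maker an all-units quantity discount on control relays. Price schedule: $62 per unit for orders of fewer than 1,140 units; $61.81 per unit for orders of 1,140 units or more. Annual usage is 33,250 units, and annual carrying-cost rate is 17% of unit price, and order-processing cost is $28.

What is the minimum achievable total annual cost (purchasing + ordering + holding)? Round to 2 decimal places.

$2,061,988.56

H₁ = 17%×$62 = $10.5400;  H₂ = 17%×$61.81 = $10.5077
EOQ₁ = √(2×33,250×28/10.5400) = 420.31  (< 1,140, feasible at tier 1)
EOQ₂ = √(2×33,250×28/10.5077) = 420.96  (< 1,140 → use Q = 1,140 at tier-2 price)
TC(tier 1 (EOQ₁), Q≈420.3) = $2,065,930.07
TC(tier 2, Q≈1,140.0) = $2,061,988.56
Minimum at tier 2: $2,061,988.56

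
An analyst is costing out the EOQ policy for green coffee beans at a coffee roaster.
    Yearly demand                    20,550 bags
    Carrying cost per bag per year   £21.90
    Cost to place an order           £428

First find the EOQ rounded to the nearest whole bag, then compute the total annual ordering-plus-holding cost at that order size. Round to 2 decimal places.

£19,627.49

Q* = √(2·D·S / H) = √(2·20,550·428 / 21.9) = √803,232.9 ≈ 896.23 → Q = 896 bags
Annual ordering cost = (D/Q)·S = (20,550/896) × 428 = £9,816.29
Annual holding cost  = (Q/2)·H = (896/2) × 21.9 = £9,811.20
Total = £9,816.29 + £9,811.20 = £19,627.49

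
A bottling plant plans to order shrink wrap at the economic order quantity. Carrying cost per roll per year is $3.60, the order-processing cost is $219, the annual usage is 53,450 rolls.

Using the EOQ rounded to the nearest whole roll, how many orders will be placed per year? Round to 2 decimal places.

20.96 orders per year

Q* = √(2·D·S / H) = √(2·53,450·219 / 3.6) = √6,503,083.3 ≈ 2,550.11 → Q = 2,550
N = D/Q = 53,450/2,550 ≈ 20.961 orders/yr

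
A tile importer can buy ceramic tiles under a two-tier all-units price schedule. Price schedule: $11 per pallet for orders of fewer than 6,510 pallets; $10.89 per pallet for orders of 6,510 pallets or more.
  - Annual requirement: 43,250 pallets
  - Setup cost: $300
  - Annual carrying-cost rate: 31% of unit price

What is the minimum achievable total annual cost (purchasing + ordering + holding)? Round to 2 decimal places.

$483,974.14

H₁ = 31%×$11 = $3.4100;  H₂ = 31%×$10.89 = $3.3759
EOQ₁ = √(2×43,250×300/3.4100) = 2,758.62  (< 6,510, feasible at tier 1)
EOQ₂ = √(2×43,250×300/3.3759) = 2,772.51  (< 6,510 → use Q = 6,510 at tier-2 price)
TC(tier 1 (EOQ₁), Q≈2,758.6) = $485,156.89
TC(tier 2, Q≈6,510.0) = $483,974.14
Minimum at tier 2: $483,974.14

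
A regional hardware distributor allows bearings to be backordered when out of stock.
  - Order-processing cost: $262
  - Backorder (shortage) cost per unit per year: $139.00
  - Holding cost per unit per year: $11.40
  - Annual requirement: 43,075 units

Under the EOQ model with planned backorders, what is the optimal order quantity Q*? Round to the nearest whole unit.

Basic EOQ = √(2·43,075·262/11.4) = 1,407.103
Backorder adjustment √((H+b)/b) = √((11.4+139)/139) = 1.0402
Q* = 1,407.103 × 1.0402 ≈ 1,463.67

1,464 units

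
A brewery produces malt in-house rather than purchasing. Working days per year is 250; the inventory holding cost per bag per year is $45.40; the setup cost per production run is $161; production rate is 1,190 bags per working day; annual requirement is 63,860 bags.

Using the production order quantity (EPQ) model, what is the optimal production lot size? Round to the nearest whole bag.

d = 63,860/250 = 255.4400 bags/day;  effective holding cost H(1 − d/p) = 45.4·(1 − 255.4400/1190) = 35.65464
Q* = √(2DS / H_eff) = √(2·63,860·161 / 35.65464) ≈ 759.42

759 bags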